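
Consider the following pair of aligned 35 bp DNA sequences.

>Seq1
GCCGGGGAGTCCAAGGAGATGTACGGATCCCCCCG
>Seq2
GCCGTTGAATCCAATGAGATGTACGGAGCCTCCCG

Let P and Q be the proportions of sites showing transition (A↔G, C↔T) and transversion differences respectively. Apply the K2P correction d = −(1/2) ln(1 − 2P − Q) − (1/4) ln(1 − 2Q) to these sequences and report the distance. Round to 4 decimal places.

The sequences differ at positions 5 (G/T, transversion), 6 (G/T, transversion), 9 (G/A, transition), 15 (G/T, transversion), 28 (T/G, transversion), 31 (C/T, transition).
Of the 6 differences, 2 transitions and 4 transversions over 35 sites: P = 2/35 = 0.057143, Q = 4/35 = 0.114286.
d = −0.5·ln(0.771428) − 0.25·ln(0.771428) = −0.5·(-0.259512) − 0.25·(-0.259512) = 0.1946.

0.1946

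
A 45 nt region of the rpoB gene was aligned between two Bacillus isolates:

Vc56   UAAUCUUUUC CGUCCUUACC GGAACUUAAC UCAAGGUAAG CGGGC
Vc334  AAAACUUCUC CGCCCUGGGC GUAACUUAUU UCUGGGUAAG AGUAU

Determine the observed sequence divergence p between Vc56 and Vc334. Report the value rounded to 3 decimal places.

Differing sites — 1:U/A; 4:U/A; 8:U/C; 13:U/C; 17:U/G; 18:A/G; 19:C/G; 22:G/U; 29:A/U; 30:C/U; 33:A/U; 34:A/G; 41:C/A; 43:G/U; 44:G/A; 45:C/U.
There are 16 differences over 45 sites, so p = 16/45 = 0.356.

0.356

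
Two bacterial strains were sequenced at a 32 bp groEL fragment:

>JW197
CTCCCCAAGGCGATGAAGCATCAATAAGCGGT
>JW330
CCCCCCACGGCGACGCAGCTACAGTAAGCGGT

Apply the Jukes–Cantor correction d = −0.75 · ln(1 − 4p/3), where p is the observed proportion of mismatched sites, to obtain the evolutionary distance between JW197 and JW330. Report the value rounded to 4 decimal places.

Mismatches occur at site 2 (T/C), site 8 (A/C), site 14 (T/C), site 16 (A/C), site 20 (A/T), site 21 (T/A), site 24 (A/G).
p = 7/32 = 0.218750.
d = −0.75 · ln(1 − (4/3)·0.218750) = −0.75 · ln(0.708333) = −0.75 · (-0.344841) = 0.2586.

0.2586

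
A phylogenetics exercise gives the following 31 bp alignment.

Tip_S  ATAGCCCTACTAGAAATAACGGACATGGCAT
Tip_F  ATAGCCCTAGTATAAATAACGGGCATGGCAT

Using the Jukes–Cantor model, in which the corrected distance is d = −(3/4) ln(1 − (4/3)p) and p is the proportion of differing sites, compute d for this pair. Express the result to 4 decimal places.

0.1036

Differing sites — 10:C/G; 13:G/T; 23:A/G.
p = 3/31 = 0.096774.
d = −0.75 · ln(1 − (4/3)·0.096774) = −0.75 · ln(0.870968) = −0.75 · (-0.138150) = 0.1036.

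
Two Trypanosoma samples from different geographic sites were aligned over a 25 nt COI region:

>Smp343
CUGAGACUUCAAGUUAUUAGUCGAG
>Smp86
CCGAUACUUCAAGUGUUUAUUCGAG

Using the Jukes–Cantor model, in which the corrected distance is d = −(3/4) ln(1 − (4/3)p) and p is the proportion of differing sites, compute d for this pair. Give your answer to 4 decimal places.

0.2326

Differing sites — 2:U/C; 5:G/U; 15:U/G; 16:A/U; 20:G/U.
p = 5/25 = 0.200000.
d = −0.75 · ln(1 − (4/3)·0.200000) = −0.75 · ln(0.733333) = −0.75 · (-0.310155) = 0.2326.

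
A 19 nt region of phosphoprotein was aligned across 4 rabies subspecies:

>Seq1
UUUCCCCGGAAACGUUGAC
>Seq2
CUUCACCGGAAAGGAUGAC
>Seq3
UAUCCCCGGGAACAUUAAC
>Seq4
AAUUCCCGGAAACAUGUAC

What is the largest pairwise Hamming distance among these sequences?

Pairwise Hamming distances:
  Seq1 vs Seq2: 4
  Seq1 vs Seq3: 4
  Seq1 vs Seq4: 6
  Seq2 vs Seq3: 8
  Seq2 vs Seq4: 9
  Seq3 vs Seq4: 5
The largest is 9, between Seq2 and Seq4.

9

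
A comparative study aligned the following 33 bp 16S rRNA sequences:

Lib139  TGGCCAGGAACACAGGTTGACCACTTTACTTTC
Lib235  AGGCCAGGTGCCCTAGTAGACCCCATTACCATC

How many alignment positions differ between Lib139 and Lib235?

11

Differing sites — 1:T/A; 9:A/T; 10:A/G; 12:A/C; 14:A/T; 15:G/A; 18:T/A; 23:A/C; 25:T/A; 30:T/C; 31:T/A.
That gives 11 mismatches out of 33 aligned sites, so the Hamming distance is 11.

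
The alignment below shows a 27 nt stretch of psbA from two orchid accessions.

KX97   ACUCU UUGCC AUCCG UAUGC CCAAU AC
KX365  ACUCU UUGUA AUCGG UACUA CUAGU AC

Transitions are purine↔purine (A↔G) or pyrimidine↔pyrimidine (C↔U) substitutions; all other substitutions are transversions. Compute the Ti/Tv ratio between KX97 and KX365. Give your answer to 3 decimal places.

Mismatches occur at site 9 (C↔U, transition), site 10 (C↔A, transversion), site 14 (C↔G, transversion), site 18 (U↔C, transition), site 19 (G↔U, transversion), site 20 (C↔A, transversion), site 22 (C↔U, transition), site 24 (A↔G, transition).
Of the 8 differences, 4 transitions and 4 transversions, so Ti/Tv = 4/4 = 1.000.

1.000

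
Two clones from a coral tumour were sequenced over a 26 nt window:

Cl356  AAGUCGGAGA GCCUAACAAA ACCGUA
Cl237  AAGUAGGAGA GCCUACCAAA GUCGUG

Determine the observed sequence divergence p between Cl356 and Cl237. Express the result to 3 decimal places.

0.192

Differing sites — 5:C/A; 16:A/C; 21:A/G; 22:C/U; 26:A/G.
There are 5 differences over 26 sites, so p = 5/26 = 0.192.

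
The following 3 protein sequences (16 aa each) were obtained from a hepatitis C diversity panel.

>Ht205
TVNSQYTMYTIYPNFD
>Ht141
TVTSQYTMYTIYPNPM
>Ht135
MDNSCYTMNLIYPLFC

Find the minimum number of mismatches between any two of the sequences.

3

Pairwise Hamming distances:
  Ht205 vs Ht141: 3
  Ht205 vs Ht135: 7
  Ht141 vs Ht135: 9
The smallest is 3, between Ht205 and Ht141.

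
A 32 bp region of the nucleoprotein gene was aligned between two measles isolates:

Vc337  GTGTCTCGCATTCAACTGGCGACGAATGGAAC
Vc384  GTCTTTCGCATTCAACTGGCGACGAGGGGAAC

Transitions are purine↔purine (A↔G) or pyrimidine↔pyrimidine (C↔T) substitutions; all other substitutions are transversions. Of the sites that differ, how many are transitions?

Differing sites — 3:G/C (Tv); 5:C/T (Ti); 26:A/G (Ti); 27:T/G (Tv).
Of the 4 differences, 2 transitions and 2 transversions, so the answer is 2.

2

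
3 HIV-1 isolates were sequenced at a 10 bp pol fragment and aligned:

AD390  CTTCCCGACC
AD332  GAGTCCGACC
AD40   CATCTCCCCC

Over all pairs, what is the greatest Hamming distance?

6

Pairwise Hamming distances:
  AD390 vs AD332: 4
  AD390 vs AD40: 4
  AD332 vs AD40: 6
The largest is 6, between AD332 and AD40.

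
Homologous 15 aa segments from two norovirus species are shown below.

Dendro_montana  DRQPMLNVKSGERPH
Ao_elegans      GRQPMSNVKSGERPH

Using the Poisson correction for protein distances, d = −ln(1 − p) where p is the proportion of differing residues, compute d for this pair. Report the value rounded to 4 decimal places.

Mismatches occur at site 1 (D/G), site 6 (L/S).
p = 2/15 = 0.133333.
d = −ln(1 − 0.133333) = −ln(0.866667) = 0.1431.

0.1431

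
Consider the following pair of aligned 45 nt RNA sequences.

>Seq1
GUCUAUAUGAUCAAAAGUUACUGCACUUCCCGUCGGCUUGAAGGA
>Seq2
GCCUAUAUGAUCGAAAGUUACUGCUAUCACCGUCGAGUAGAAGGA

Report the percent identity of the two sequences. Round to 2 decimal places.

80.00%

Mismatches occur at site 2 (U/C), site 13 (A/G), site 25 (A/U), site 26 (C/A), site 28 (U/C), site 29 (C/A), site 36 (G/A), site 37 (C/G), site 39 (U/A).
36 of the 45 sites match, so the percent identity is 36/45 × 100 = 80.00%.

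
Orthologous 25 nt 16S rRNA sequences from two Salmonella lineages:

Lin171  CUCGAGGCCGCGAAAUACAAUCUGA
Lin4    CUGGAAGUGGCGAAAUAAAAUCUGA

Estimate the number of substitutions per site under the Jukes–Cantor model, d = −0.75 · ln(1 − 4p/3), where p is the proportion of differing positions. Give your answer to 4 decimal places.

The sequences differ at positions 3 (C/G), 6 (G/A), 8 (C/U), 9 (C/G), 18 (C/A).
p = 5/25 = 0.200000.
d = −0.75 · ln(1 − (4/3)·0.200000) = −0.75 · ln(0.733333) = −0.75 · (-0.310155) = 0.2326.

0.2326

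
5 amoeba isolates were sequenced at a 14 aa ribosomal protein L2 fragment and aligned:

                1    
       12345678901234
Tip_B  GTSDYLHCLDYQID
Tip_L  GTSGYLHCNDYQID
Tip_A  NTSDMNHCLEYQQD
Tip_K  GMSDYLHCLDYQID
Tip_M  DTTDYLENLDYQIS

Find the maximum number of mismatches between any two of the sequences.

9

Pairwise Hamming distances:
  Tip_B vs Tip_L: 2
  Tip_B vs Tip_A: 5
  Tip_B vs Tip_K: 1
  Tip_B vs Tip_M: 5
  Tip_L vs Tip_A: 7
  Tip_L vs Tip_K: 3
  Tip_L vs Tip_M: 7
  Tip_A vs Tip_K: 6
  Tip_A vs Tip_M: 9
  Tip_K vs Tip_M: 6
The largest is 9, between Tip_A and Tip_M.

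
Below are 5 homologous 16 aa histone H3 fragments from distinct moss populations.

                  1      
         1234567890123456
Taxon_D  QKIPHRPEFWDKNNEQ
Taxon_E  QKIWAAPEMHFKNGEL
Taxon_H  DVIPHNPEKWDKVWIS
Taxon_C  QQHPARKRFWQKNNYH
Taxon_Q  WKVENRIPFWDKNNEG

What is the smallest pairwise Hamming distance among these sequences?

7

Pairwise Hamming distances:
  Taxon_D vs Taxon_E: 8
  Taxon_D vs Taxon_H: 8
  Taxon_D vs Taxon_C: 8
  Taxon_D vs Taxon_Q: 7
  Taxon_E vs Taxon_H: 12
  Taxon_E vs Taxon_C: 12
  Taxon_E vs Taxon_Q: 12
  Taxon_H vs Taxon_C: 13
  Taxon_H vs Taxon_Q: 13
  Taxon_C vs Taxon_Q: 10
The smallest is 7, between Taxon_D and Taxon_Q.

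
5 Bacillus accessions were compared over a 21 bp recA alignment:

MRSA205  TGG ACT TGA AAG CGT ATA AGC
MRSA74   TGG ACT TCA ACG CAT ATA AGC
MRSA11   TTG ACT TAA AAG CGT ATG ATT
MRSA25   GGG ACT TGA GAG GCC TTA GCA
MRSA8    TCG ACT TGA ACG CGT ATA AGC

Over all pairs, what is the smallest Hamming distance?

Pairwise Hamming distances:
  MRSA205 vs MRSA74: 3
  MRSA205 vs MRSA11: 5
  MRSA205 vs MRSA25: 9
  MRSA205 vs MRSA8: 2
  MRSA74 vs MRSA11: 7
  MRSA74 vs MRSA25: 11
  MRSA74 vs MRSA8: 3
  MRSA11 vs MRSA25: 12
  MRSA11 vs MRSA8: 6
  MRSA25 vs MRSA8: 11
The smallest is 2, between MRSA205 and MRSA8.

2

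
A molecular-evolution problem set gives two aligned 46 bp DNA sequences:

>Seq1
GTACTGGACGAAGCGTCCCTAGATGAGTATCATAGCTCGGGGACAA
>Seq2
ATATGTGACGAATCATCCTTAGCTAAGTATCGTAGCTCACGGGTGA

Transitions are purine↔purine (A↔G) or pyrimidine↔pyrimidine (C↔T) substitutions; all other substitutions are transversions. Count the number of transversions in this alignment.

5

Differing sites — 1:G/A (Ti); 4:C/T (Ti); 5:T/G (Tv); 6:G/T (Tv); 13:G/T (Tv); 15:G/A (Ti); 19:C/T (Ti); 23:A/C (Tv); 25:G/A (Ti); 32:A/G (Ti); 39:G/A (Ti); 40:G/C (Tv); 43:A/G (Ti); 44:C/T (Ti); 45:A/G (Ti).
Of the 15 differences, 10 transitions and 5 transversions, so the answer is 5.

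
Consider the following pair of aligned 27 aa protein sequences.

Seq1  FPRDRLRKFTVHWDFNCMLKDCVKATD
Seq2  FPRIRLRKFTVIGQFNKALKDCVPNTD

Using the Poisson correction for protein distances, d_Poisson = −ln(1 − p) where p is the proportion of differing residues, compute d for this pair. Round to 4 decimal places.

The sequences differ at positions 4 (D/I), 12 (H/I), 13 (W/G), 14 (D/Q), 17 (C/K), 18 (M/A), 24 (K/P), 25 (A/N).
p = 8/27 = 0.296296.
d = −ln(1 − 0.296296) = −ln(0.703704) = 0.3514.

0.3514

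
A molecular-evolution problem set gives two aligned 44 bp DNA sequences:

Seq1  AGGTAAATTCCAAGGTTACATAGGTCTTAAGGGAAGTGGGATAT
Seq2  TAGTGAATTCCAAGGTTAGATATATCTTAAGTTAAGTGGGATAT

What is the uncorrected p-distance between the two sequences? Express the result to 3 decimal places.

Differing sites — 1:A/T; 2:G/A; 5:A/G; 19:C/G; 23:G/T; 24:G/A; 32:G/T; 33:G/T.
There are 8 differences over 44 sites, so p = 8/44 = 0.182.

0.182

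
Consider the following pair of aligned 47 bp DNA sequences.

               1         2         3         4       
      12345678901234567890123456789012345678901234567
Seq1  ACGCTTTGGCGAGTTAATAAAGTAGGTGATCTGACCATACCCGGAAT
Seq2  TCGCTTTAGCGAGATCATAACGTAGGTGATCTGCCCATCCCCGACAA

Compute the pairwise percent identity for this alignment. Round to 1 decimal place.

78.7%

Differing sites — 1:A/T; 8:G/A; 14:T/A; 16:A/C; 21:A/C; 34:A/C; 39:A/C; 44:G/A; 45:A/C; 47:T/A.
37 of the 47 sites match, so the percent identity is 37/47 × 100 = 78.7%.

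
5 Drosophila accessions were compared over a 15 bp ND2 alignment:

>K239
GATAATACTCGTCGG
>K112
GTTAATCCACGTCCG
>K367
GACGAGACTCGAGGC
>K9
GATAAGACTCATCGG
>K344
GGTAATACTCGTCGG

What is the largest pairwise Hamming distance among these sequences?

10

Pairwise Hamming distances:
  K239 vs K112: 4
  K239 vs K367: 6
  K239 vs K9: 2
  K239 vs K344: 1
  K112 vs K367: 10
  K112 vs K9: 6
  K112 vs K344: 4
  K367 vs K9: 6
  K367 vs K344: 7
  K9 vs K344: 3
The largest is 10, between K112 and K367.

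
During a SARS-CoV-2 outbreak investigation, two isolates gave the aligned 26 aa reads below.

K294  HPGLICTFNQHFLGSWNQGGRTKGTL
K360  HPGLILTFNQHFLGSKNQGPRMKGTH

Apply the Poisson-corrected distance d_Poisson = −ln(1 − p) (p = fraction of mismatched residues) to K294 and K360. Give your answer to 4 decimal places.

0.2136

The sequences differ at positions 6 (C/L), 16 (W/K), 20 (G/P), 22 (T/M), 26 (L/H).
p = 5/26 = 0.192308.
d = −ln(1 − 0.192308) = −ln(0.807692) = 0.2136.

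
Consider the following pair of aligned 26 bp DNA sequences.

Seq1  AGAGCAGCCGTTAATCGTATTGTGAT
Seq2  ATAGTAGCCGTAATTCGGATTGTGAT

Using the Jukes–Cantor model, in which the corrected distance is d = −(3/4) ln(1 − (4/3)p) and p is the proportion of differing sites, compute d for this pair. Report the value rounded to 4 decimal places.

Differing sites — 2:G/T; 5:C/T; 12:T/A; 14:A/T; 18:T/G.
p = 5/26 = 0.192308.
d = −0.75 · ln(1 − (4/3)·0.192308) = −0.75 · ln(0.743589) = −0.75 · (-0.296267) = 0.2222.

0.2222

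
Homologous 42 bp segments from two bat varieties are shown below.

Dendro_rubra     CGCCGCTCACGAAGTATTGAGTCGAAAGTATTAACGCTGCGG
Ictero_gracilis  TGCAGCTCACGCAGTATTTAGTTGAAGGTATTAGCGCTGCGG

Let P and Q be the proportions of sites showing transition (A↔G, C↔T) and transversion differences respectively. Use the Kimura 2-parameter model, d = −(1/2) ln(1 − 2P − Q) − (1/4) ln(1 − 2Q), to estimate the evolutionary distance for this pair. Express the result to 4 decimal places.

The sequences differ at positions 1 (C/T, transition), 4 (C/A, transversion), 12 (A/C, transversion), 19 (G/T, transversion), 23 (C/T, transition), 27 (A/G, transition), 34 (A/G, transition).
Of the 7 differences, 4 transitions and 3 transversions over 42 sites: P = 4/42 = 0.095238, Q = 3/42 = 0.071429.
d = −0.5·ln(0.738095) − 0.25·ln(0.857142) = −0.5·(-0.303683) − 0.25·(-0.154152) = 0.1904.

0.1904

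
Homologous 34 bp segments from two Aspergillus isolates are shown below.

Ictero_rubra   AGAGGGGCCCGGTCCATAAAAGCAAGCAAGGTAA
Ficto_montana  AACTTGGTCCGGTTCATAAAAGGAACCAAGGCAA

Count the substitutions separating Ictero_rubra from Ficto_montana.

Differing sites — 2:G/A; 3:A/C; 4:G/T; 5:G/T; 8:C/T; 14:C/T; 23:C/G; 26:G/C; 32:T/C.
That gives 9 mismatches out of 34 aligned sites, so the Hamming distance is 9.

9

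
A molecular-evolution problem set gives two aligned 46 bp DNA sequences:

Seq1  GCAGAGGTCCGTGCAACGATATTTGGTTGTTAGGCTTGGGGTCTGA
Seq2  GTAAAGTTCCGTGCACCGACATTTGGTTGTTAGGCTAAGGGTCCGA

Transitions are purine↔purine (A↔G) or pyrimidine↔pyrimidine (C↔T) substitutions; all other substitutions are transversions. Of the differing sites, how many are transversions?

The sequences differ at positions 2 (C/T, transition), 4 (G/A, transition), 7 (G/T, transversion), 16 (A/C, transversion), 20 (T/C, transition), 37 (T/A, transversion), 38 (G/A, transition), 44 (T/C, transition).
Of the 8 differences, 5 transitions and 3 transversions, so the answer is 3.

3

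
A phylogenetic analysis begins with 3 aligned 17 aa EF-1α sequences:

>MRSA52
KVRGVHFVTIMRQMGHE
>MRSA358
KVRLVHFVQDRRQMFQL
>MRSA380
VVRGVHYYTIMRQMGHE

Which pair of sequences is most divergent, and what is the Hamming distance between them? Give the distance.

Pairwise Hamming distances:
  MRSA52 vs MRSA358: 7
  MRSA52 vs MRSA380: 3
  MRSA358 vs MRSA380: 10
The largest is 10, between MRSA358 and MRSA380.

10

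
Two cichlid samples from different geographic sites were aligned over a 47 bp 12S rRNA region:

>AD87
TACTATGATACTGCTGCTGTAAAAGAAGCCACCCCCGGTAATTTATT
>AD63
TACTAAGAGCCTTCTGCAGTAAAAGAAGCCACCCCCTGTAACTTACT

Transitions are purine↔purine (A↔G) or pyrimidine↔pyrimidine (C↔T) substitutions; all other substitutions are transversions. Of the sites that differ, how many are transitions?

Differing sites — 6:T/A (Tv); 9:T/G (Tv); 10:A/C (Tv); 13:G/T (Tv); 18:T/A (Tv); 37:G/T (Tv); 42:T/C (Ti); 46:T/C (Ti).
Of the 8 differences, 2 transitions and 6 transversions, so the answer is 2.

2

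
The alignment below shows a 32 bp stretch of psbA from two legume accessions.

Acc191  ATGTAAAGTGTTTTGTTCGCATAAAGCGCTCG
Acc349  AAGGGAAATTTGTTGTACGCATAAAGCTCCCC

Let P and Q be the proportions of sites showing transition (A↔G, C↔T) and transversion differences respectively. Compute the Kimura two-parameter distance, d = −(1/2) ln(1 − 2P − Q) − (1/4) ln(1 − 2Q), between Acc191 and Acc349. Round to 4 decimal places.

0.4045

The sequences differ at positions 2 (T/A, transversion), 4 (T/G, transversion), 5 (A/G, transition), 8 (G/A, transition), 10 (G/T, transversion), 12 (T/G, transversion), 17 (T/A, transversion), 28 (G/T, transversion), 30 (T/C, transition), 32 (G/C, transversion).
Of the 10 differences, 3 transitions and 7 transversions over 32 sites: P = 3/32 = 0.093750, Q = 7/32 = 0.218750.
d = −0.5·ln(0.593750) − 0.25·ln(0.562500) = −0.5·(-0.521297) − 0.25·(-0.575364) = 0.4045.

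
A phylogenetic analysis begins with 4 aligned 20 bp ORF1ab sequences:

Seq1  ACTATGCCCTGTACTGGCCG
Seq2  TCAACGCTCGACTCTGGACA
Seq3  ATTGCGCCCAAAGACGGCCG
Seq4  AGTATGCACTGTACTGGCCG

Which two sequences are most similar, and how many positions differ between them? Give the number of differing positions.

Pairwise Hamming distances:
  Seq1 vs Seq2: 10
  Seq1 vs Seq3: 9
  Seq1 vs Seq4: 2
  Seq2 vs Seq3: 12
  Seq2 vs Seq4: 11
  Seq3 vs Seq4: 10
The smallest is 2, between Seq1 and Seq4.

2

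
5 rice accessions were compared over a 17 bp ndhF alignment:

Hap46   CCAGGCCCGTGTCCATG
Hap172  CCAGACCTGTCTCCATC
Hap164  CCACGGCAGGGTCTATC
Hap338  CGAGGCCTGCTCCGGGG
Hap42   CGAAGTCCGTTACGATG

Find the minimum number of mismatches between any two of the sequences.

4

Pairwise Hamming distances:
  Hap46 vs Hap172: 4
  Hap46 vs Hap164: 6
  Hap46 vs Hap338: 8
  Hap46 vs Hap42: 6
  Hap172 vs Hap164: 7
  Hap172 vs Hap338: 9
  Hap172 vs Hap42: 9
  Hap164 vs Hap338: 11
  Hap164 vs Hap42: 9
  Hap338 vs Hap42: 7
The smallest is 4, between Hap46 and Hap172.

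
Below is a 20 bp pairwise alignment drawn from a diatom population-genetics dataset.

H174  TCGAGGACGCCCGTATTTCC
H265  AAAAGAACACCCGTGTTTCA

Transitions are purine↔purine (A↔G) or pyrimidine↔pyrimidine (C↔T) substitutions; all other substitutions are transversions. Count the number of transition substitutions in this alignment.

The sequences differ at positions 1 (T/A, transversion), 2 (C/A, transversion), 3 (G/A, transition), 6 (G/A, transition), 9 (G/A, transition), 15 (A/G, transition), 20 (C/A, transversion).
Of the 7 differences, 4 transitions and 3 transversions, so the answer is 4.

4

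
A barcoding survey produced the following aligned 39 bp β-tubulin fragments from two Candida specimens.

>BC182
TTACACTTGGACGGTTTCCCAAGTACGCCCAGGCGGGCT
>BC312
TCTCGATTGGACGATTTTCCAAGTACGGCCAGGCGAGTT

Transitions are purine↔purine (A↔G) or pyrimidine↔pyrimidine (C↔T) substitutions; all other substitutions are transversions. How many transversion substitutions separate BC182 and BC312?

Mismatches occur at site 2 (T→C, transition), site 3 (A→T, transversion), site 5 (A→G, transition), site 6 (C→A, transversion), site 14 (G→A, transition), site 18 (C→T, transition), site 28 (C→G, transversion), site 36 (G→A, transition), site 38 (C→T, transition).
Of the 9 differences, 6 transitions and 3 transversions, so the answer is 3.

3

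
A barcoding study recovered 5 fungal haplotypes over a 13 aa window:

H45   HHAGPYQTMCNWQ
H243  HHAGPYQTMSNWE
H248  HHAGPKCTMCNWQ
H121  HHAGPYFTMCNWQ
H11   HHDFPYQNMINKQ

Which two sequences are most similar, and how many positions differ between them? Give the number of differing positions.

Pairwise Hamming distances:
  H45 vs H243: 2
  H45 vs H248: 2
  H45 vs H121: 1
  H45 vs H11: 5
  H243 vs H248: 4
  H243 vs H121: 3
  H243 vs H11: 6
  H248 vs H121: 2
  H248 vs H11: 7
  H121 vs H11: 6
The smallest is 1, between H45 and H121.

1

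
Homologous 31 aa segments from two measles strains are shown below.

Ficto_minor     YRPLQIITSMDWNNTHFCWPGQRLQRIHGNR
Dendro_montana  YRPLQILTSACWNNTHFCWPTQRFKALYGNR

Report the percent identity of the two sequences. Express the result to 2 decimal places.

Differing sites — 7:I/L; 10:M/A; 11:D/C; 21:G/T; 24:L/F; 25:Q/K; 26:R/A; 27:I/L; 28:H/Y.
22 of the 31 sites match, so the percent identity is 22/31 × 100 = 70.97%.

70.97%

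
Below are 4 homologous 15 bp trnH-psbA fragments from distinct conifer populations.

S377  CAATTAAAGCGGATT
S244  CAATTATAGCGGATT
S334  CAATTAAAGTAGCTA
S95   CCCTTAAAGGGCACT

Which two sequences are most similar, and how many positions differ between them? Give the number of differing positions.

1

Pairwise Hamming distances:
  S377 vs S244: 1
  S377 vs S334: 4
  S377 vs S95: 5
  S244 vs S334: 5
  S244 vs S95: 6
  S334 vs S95: 8
The smallest is 1, between S377 and S244.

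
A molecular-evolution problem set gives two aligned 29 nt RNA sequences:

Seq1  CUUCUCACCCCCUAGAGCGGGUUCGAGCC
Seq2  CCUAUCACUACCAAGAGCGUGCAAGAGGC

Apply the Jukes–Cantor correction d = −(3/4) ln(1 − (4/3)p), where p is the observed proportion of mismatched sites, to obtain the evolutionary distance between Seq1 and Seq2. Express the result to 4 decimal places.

The sequences differ at positions 2 (U/C), 4 (C/A), 9 (C/U), 10 (C/A), 13 (U/A), 20 (G/U), 22 (U/C), 23 (U/A), 24 (C/A), 28 (C/G).
p = 10/29 = 0.344828.
d = −0.75 · ln(1 − (4/3)·0.344828) = −0.75 · ln(0.540229) = −0.75 · (-0.615762) = 0.4618.

0.4618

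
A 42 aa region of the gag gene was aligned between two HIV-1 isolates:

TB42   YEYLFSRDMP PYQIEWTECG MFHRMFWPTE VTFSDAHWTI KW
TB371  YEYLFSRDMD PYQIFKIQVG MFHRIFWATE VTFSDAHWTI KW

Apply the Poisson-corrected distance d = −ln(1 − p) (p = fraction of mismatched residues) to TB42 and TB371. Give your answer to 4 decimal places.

0.2113

Mismatches occur at site 10 (P↔D), site 15 (E↔F), site 16 (W↔K), site 17 (T↔I), site 18 (E↔Q), site 19 (C↔V), site 25 (M↔I), site 28 (P↔A).
p = 8/42 = 0.190476.
d = −ln(1 − 0.190476) = −ln(0.809524) = 0.2113.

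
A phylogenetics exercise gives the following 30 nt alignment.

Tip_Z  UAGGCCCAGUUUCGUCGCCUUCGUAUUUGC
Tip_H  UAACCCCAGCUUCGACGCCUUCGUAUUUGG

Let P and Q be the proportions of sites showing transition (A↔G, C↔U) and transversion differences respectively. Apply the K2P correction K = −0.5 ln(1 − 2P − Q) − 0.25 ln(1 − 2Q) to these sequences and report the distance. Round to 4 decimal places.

0.1886

Mismatches occur at site 3 (G↔A, transition), site 4 (G↔C, transversion), site 10 (U↔C, transition), site 15 (U↔A, transversion), site 30 (C↔G, transversion).
Of the 5 differences, 2 transitions and 3 transversions over 30 sites: P = 2/30 = 0.066667, Q = 3/30 = 0.100000.
d = −0.5·ln(0.766666) − 0.25·ln(0.800000) = −0.5·(-0.265704) − 0.25·(-0.223144) = 0.1886.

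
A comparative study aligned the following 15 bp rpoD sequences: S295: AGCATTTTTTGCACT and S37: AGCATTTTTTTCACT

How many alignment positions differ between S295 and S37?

A single mismatch occurs at site 11 (G↔T).
That gives 1 mismatch out of 15 aligned sites, so the Hamming distance is 1.

1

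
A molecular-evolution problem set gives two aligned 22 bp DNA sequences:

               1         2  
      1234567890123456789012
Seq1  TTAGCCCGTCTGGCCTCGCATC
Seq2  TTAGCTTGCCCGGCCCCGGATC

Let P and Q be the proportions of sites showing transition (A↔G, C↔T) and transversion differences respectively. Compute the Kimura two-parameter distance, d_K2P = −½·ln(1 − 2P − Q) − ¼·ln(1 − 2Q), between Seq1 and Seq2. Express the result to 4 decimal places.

Differing sites — 6:C/T (Ti); 7:C/T (Ti); 9:T/C (Ti); 11:T/C (Ti); 16:T/C (Ti); 19:C/G (Tv).
Of the 6 differences, 5 transitions and 1 transversion over 22 sites: P = 5/22 = 0.227273, Q = 1/22 = 0.045455.
d = −0.5·ln(0.499999) − 0.25·ln(0.909090) = −0.5·(-0.693149) − 0.25·(-0.095311) = 0.3704.

0.3704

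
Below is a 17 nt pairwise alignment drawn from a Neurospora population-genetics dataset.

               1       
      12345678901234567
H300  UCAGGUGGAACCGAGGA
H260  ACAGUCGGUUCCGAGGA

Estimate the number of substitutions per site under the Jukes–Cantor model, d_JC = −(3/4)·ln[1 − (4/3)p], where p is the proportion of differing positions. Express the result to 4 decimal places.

The sequences differ at positions 1 (U/A), 5 (G/U), 6 (U/C), 9 (A/U), 10 (A/U).
p = 5/17 = 0.294118.
d = −0.75 · ln(1 − (4/3)·0.294118) = −0.75 · ln(0.607843) = −0.75 · (-0.497839) = 0.3734.

0.3734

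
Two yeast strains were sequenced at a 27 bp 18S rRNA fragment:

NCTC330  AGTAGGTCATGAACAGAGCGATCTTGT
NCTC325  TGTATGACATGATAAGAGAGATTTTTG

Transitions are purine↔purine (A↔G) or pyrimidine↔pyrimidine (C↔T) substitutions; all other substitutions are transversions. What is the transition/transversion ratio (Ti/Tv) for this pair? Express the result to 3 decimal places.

0.125

The sequences differ at positions 1 (A/T, transversion), 5 (G/T, transversion), 7 (T/A, transversion), 13 (A/T, transversion), 14 (C/A, transversion), 19 (C/A, transversion), 23 (C/T, transition), 26 (G/T, transversion), 27 (T/G, transversion).
Of the 9 differences, 1 transition and 8 transversions, so Ti/Tv = 1/8 = 0.125.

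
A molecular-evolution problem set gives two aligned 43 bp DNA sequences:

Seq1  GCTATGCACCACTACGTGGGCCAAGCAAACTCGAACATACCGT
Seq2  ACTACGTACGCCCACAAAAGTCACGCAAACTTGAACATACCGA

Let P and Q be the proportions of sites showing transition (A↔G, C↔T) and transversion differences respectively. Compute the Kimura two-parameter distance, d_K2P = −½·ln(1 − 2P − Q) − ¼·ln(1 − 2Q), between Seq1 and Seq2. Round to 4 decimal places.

Differing sites — 1:G/A (Ti); 5:T/C (Ti); 7:C/T (Ti); 10:C/G (Tv); 11:A/C (Tv); 13:T/C (Ti); 16:G/A (Ti); 17:T/A (Tv); 18:G/A (Ti); 19:G/A (Ti); 21:C/T (Ti); 24:A/C (Tv); 32:C/T (Ti); 43:T/A (Tv).
Of the 14 differences, 9 transitions and 5 transversions over 43 sites: P = 9/43 = 0.209302, Q = 5/43 = 0.116279.
d = −0.5·ln(0.465117) − 0.25·ln(0.767442) = −0.5·(-0.765466) − 0.25·(-0.264692) = 0.4489.

0.4489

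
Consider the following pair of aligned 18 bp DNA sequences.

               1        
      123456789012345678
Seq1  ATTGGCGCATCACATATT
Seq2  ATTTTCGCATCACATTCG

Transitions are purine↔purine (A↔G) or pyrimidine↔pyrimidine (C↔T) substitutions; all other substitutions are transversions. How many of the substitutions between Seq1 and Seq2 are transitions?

1

Differing sites — 4:G/T (Tv); 5:G/T (Tv); 16:A/T (Tv); 17:T/C (Ti); 18:T/G (Tv).
Of the 5 differences, 1 transition and 4 transversions, so the answer is 1.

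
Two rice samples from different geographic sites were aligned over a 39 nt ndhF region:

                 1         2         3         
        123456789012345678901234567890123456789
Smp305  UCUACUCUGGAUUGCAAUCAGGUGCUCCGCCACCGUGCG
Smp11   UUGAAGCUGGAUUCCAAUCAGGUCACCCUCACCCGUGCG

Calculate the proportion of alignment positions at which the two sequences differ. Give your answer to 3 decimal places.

The sequences differ at positions 2 (C/U), 3 (U/G), 5 (C/A), 6 (U/G), 14 (G/C), 24 (G/C), 25 (C/A), 26 (U/C), 29 (G/U), 31 (C/A), 32 (A/C).
There are 11 differences over 39 sites, so p = 11/39 = 0.282.

0.282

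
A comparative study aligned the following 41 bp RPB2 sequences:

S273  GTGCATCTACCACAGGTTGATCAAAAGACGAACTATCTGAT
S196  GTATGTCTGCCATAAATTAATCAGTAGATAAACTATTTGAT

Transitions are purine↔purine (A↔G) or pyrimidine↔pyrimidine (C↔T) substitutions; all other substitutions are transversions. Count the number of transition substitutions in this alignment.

12

The sequences differ at positions 3 (G/A, transition), 4 (C/T, transition), 5 (A/G, transition), 9 (A/G, transition), 13 (C/T, transition), 15 (G/A, transition), 16 (G/A, transition), 19 (G/A, transition), 24 (A/G, transition), 25 (A/T, transversion), 29 (C/T, transition), 30 (G/A, transition), 37 (C/T, transition).
Of the 13 differences, 12 transitions and 1 transversion, so the answer is 12.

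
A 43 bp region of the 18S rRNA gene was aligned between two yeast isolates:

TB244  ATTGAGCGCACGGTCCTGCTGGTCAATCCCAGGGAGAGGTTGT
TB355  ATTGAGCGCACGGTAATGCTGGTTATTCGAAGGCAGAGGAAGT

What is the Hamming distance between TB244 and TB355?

Differing sites — 15:C/A; 16:C/A; 24:C/T; 26:A/T; 29:C/G; 30:C/A; 34:G/C; 40:T/A; 41:T/A.
That gives 9 mismatches out of 43 aligned sites, so the Hamming distance is 9.

9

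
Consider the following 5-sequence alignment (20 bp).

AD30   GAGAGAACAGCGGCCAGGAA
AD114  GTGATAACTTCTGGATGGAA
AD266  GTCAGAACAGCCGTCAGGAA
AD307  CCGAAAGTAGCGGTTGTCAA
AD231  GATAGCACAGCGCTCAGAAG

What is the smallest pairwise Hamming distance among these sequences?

4

Pairwise Hamming distances:
  AD30 vs AD114: 8
  AD30 vs AD266: 4
  AD30 vs AD307: 10
  AD30 vs AD231: 6
  AD114 vs AD266: 8
  AD114 vs AD307: 13
  AD114 vs AD231: 13
  AD266 vs AD307: 11
  AD266 vs AD231: 7
  AD307 vs AD231: 13
The smallest is 4, between AD30 and AD266.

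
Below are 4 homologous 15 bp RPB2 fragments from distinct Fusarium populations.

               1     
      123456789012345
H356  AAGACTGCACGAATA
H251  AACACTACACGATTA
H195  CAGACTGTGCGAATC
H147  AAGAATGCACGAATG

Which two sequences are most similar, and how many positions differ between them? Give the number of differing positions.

Pairwise Hamming distances:
  H356 vs H251: 3
  H356 vs H195: 4
  H356 vs H147: 2
  H251 vs H195: 7
  H251 vs H147: 5
  H195 vs H147: 5
The smallest is 2, between H356 and H147.

2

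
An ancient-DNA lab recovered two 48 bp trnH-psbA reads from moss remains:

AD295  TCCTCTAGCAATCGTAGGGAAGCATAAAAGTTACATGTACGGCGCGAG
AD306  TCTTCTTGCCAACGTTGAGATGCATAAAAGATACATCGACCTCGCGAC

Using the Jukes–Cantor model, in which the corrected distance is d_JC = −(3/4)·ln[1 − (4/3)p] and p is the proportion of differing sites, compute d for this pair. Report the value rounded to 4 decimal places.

Differing sites — 3:C/T; 7:A/T; 10:A/C; 12:T/A; 16:A/T; 18:G/A; 21:A/T; 31:T/A; 37:G/C; 38:T/G; 41:G/C; 42:G/T; 48:G/C.
p = 13/48 = 0.270833.
d = −0.75 · ln(1 − (4/3)·0.270833) = −0.75 · ln(0.638889) = −0.75 · (-0.448025) = 0.3360.

0.3360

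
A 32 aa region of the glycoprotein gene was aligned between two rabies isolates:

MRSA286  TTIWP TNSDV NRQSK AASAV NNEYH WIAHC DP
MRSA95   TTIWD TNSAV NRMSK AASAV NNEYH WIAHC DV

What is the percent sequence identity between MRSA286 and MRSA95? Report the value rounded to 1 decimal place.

Mismatches occur at site 5 (P↔D), site 9 (D↔A), site 13 (Q↔M), site 32 (P↔V).
28 of the 32 sites match, so the percent identity is 28/32 × 100 = 87.5%.

87.5%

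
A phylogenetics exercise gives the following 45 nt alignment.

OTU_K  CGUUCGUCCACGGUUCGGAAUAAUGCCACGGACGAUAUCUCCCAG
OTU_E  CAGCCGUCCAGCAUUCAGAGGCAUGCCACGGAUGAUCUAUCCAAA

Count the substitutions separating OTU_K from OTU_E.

15

Differing sites — 2:G/A; 3:U/G; 4:U/C; 11:C/G; 12:G/C; 13:G/A; 17:G/A; 20:A/G; 21:U/G; 22:A/C; 33:C/U; 37:A/C; 39:C/A; 43:C/A; 45:G/A.
That gives 15 mismatches out of 45 aligned sites, so the Hamming distance is 15.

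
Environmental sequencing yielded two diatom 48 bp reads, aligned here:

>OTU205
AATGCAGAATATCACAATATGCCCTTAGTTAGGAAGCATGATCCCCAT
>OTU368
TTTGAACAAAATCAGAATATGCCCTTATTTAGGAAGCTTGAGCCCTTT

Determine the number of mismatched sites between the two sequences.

Differing sites — 1:A/T; 2:A/T; 5:C/A; 7:G/C; 10:T/A; 15:C/G; 28:G/T; 38:A/T; 42:T/G; 46:C/T; 47:A/T.
That gives 11 mismatches out of 48 aligned sites, so the Hamming distance is 11.

11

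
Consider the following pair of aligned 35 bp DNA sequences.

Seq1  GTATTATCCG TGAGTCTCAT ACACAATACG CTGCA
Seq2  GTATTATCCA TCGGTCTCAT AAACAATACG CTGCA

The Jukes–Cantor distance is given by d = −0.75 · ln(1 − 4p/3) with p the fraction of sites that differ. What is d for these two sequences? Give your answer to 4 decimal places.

Differing sites — 10:G/A; 12:G/C; 13:A/G; 22:C/A.
p = 4/35 = 0.114286.
d = −0.75 · ln(1 − (4/3)·0.114286) = −0.75 · ln(0.847619) = −0.75 · (-0.165324) = 0.1240.

0.1240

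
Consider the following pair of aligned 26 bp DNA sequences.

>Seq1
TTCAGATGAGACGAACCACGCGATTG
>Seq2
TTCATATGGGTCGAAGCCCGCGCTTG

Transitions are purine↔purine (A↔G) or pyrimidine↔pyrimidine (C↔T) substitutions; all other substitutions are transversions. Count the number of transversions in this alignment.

5

The sequences differ at positions 5 (G/T, transversion), 9 (A/G, transition), 11 (A/T, transversion), 16 (C/G, transversion), 18 (A/C, transversion), 23 (A/C, transversion).
Of the 6 differences, 1 transition and 5 transversions, so the answer is 5.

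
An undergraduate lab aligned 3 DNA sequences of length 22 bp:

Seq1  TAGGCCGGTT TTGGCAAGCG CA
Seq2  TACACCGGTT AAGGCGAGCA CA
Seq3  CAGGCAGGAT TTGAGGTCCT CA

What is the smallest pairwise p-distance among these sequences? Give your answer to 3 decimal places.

Pairwise Hamming distances:
  Seq1 vs Seq2: 6
  Seq1 vs Seq3: 9
  Seq2 vs Seq3: 12
The smallest is 6 mismatches, between Seq1 and Seq2; p = 6/22 = 0.273.

0.273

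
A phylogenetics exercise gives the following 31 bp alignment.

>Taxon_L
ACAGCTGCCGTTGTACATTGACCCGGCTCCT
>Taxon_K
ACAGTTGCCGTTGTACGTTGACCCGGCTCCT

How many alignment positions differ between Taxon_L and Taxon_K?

The sequences differ at positions 5 (C/T), 17 (A/G).
That gives 2 mismatches out of 31 aligned sites, so the Hamming distance is 2.

2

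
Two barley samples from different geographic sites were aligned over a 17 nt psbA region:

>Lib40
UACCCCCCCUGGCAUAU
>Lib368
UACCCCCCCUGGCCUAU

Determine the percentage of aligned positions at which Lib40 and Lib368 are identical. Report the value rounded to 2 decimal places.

A single mismatch occurs at site 14 (A↔C).
16 of the 17 sites match, so the percent identity is 16/17 × 100 = 94.12%.

94.12%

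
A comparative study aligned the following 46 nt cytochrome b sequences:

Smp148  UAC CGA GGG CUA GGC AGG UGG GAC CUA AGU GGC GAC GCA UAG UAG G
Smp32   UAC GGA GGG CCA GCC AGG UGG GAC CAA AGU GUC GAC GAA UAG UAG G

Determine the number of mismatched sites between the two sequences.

Differing sites — 4:C/G; 11:U/C; 14:G/C; 26:U/A; 32:G/U; 38:C/A.
That gives 6 mismatches out of 46 aligned sites, so the Hamming distance is 6.

6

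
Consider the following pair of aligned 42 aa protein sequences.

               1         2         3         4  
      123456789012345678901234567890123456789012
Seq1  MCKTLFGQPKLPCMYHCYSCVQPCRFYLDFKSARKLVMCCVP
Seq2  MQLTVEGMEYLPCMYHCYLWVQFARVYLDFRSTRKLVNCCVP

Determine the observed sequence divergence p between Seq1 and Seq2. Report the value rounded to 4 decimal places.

The sequences differ at positions 2 (C/Q), 3 (K/L), 5 (L/V), 6 (F/E), 8 (Q/M), 9 (P/E), 10 (K/Y), 19 (S/L), 20 (C/W), 23 (P/F), 24 (C/A), 26 (F/V), 31 (K/R), 33 (A/T), 38 (M/N).
There are 15 differences over 42 sites, so p = 15/42 = 0.3571.

0.3571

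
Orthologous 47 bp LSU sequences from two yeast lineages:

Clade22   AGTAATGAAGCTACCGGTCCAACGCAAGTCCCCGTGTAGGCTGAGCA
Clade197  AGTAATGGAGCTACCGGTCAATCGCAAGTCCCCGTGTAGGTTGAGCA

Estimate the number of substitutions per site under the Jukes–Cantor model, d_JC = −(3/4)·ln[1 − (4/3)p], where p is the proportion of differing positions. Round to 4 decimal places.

Mismatches occur at site 8 (A/G), site 20 (C/A), site 22 (A/T), site 41 (C/T).
p = 4/47 = 0.085106.
d = −0.75 · ln(1 − (4/3)·0.085106) = −0.75 · ln(0.886525) = −0.75 · (-0.120446) = 0.0903.

0.0903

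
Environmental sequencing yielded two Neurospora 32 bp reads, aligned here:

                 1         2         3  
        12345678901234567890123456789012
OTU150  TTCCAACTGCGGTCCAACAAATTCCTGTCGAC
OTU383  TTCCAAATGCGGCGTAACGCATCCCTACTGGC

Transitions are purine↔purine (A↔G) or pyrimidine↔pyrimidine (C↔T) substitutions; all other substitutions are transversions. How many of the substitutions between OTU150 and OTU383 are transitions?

The sequences differ at positions 7 (C/A, transversion), 13 (T/C, transition), 14 (C/G, transversion), 15 (C/T, transition), 19 (A/G, transition), 20 (A/C, transversion), 23 (T/C, transition), 27 (G/A, transition), 28 (T/C, transition), 29 (C/T, transition), 31 (A/G, transition).
Of the 11 differences, 8 transitions and 3 transversions, so the answer is 8.

8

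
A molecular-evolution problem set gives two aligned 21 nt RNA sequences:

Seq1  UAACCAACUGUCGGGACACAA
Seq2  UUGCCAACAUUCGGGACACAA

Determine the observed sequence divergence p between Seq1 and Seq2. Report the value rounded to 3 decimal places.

0.190

The sequences differ at positions 2 (A/U), 3 (A/G), 9 (U/A), 10 (G/U).
There are 4 differences over 21 sites, so p = 4/21 = 0.190.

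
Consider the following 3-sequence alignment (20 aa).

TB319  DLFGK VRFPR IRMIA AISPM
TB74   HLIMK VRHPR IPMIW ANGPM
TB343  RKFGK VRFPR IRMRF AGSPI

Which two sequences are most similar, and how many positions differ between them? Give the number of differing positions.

6

Pairwise Hamming distances:
  TB319 vs TB74: 8
  TB319 vs TB343: 6
  TB74 vs TB343: 11
The smallest is 6, between TB319 and TB343.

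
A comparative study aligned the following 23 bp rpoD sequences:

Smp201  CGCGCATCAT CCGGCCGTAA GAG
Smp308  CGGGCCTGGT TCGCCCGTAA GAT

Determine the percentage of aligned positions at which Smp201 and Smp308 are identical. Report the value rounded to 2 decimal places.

The sequences differ at positions 3 (C/G), 6 (A/C), 8 (C/G), 9 (A/G), 11 (C/T), 14 (G/C), 23 (G/T).
16 of the 23 sites match, so the percent identity is 16/23 × 100 = 69.57%.

69.57%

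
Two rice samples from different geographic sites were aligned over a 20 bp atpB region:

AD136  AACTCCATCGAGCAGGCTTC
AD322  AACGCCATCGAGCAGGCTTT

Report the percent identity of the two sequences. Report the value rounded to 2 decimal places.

90.00%

Differing sites — 4:T/G; 20:C/T.
18 of the 20 sites match, so the percent identity is 18/20 × 100 = 90.00%.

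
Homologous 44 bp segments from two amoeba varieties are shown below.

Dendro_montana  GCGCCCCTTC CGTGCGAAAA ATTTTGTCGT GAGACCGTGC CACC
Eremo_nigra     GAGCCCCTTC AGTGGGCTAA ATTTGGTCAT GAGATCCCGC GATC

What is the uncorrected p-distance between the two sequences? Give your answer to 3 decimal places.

0.273

Differing sites — 2:C/A; 11:C/A; 15:C/G; 17:A/C; 18:A/T; 25:T/G; 29:G/A; 35:C/T; 37:G/C; 38:T/C; 41:C/G; 43:C/T.
There are 12 differences over 44 sites, so p = 12/44 = 0.273.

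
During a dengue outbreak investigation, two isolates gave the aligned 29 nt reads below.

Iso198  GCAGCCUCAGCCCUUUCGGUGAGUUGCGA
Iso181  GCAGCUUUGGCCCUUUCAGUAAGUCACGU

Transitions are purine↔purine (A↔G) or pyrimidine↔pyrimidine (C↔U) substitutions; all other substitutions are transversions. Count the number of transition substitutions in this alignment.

7

Differing sites — 6:C/U (Ti); 8:C/U (Ti); 9:A/G (Ti); 18:G/A (Ti); 21:G/A (Ti); 25:U/C (Ti); 26:G/A (Ti); 29:A/U (Tv).
Of the 8 differences, 7 transitions and 1 transversion, so the answer is 7.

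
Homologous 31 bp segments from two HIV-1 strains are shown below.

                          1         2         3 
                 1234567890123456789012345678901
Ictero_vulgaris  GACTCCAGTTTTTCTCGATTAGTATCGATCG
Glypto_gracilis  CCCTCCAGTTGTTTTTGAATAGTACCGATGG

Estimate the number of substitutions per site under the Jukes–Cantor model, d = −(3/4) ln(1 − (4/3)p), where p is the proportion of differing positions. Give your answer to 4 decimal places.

0.3163

Differing sites — 1:G/C; 2:A/C; 11:T/G; 14:C/T; 16:C/T; 19:T/A; 25:T/C; 30:C/G.
p = 8/31 = 0.258065.
d = −0.75 · ln(1 − (4/3)·0.258065) = −0.75 · ln(0.655913) = −0.75 · (-0.421727) = 0.3163.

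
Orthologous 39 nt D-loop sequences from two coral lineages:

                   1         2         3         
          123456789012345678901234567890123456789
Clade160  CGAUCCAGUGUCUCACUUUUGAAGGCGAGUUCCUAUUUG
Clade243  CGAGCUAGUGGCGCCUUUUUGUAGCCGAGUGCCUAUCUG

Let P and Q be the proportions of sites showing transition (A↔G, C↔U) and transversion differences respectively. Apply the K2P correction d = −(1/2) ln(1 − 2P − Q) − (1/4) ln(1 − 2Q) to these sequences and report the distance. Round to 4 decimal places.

0.3139

Differing sites — 4:U/G (Tv); 6:C/U (Ti); 11:U/G (Tv); 13:U/G (Tv); 15:A/C (Tv); 16:C/U (Ti); 22:A/U (Tv); 25:G/C (Tv); 31:U/G (Tv); 37:U/C (Ti).
Of the 10 differences, 3 transitions and 7 transversions over 39 sites: P = 3/39 = 0.076923, Q = 7/39 = 0.179487.
d = −0.5·ln(0.666667) − 0.25·ln(0.641026) = −0.5·(-0.405465) − 0.25·(-0.444685) = 0.3139.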